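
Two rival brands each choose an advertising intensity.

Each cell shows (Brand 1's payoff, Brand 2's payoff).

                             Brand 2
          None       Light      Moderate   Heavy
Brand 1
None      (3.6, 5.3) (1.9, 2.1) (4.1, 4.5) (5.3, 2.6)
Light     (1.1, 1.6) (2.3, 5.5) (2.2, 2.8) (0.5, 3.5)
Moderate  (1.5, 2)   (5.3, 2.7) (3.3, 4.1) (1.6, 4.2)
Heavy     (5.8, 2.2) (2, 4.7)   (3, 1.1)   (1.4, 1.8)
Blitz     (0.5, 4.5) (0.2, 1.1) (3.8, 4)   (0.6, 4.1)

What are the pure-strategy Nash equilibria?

No pure-strategy Nash equilibrium.

(None, None): Brand 1 can switch to Heavy (3.6 → 5.8). Not NE.
(None, Light): Brand 1 can switch to Light (1.9 → 2.3). Not NE.
(None, Moderate): Brand 2 can switch to None (4.5 → 5.3). Not NE.
(None, Heavy): Brand 2 can switch to None (2.6 → 5.3). Not NE.
(Light, None): Brand 1 can switch to None (1.1 → 3.6). Not NE.
(Light, Light): Brand 1 can switch to Moderate (2.3 → 5.3). Not NE.
(Light, Moderate): Brand 1 can switch to None (2.2 → 4.1). Not NE.
(Light, Heavy): Brand 1 can switch to None (0.5 → 5.3). Not NE.
(Moderate, None): Brand 1 can switch to None (1.5 → 3.6). Not NE.
(Moderate, Light): Brand 2 can switch to Moderate (2.7 → 4.1). Not NE.
(The remaining 10 profiles each have a profitable deviation by the same check.)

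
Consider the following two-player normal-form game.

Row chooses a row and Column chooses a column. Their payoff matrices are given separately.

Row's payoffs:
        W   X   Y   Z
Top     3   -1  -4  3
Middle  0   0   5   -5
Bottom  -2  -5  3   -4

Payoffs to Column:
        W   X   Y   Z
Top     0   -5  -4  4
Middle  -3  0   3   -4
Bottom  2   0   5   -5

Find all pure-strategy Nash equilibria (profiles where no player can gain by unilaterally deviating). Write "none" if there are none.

Pure-strategy Nash equilibria: (Top, Z) and (Middle, Y)

For each strategy profile, look for a profitable unilateral deviation.
(Top, W): Column can switch to Z (0 → 4). Not NE.
(Top, X): Row can switch to Middle (-1 → 0). Not NE.
(Top, Y): Row can switch to Middle (-4 → 5). Not NE.
(Top, Z): Row gets 3, best alternative -4; Column gets 4, best alternative 0. No profitable deviation — NE.
(Middle, W): Row can switch to Top (0 → 3). Not NE.
(Middle, X): Column can switch to Y (0 → 3). Not NE.
(Middle, Y): Row gets 5, best alternative 3; Column gets 3, best alternative 0. No profitable deviation — NE.
(Middle, Z): Row can switch to Top (-5 → 3). Not NE.
(The remaining 4 profiles each have a profitable deviation by the same check.)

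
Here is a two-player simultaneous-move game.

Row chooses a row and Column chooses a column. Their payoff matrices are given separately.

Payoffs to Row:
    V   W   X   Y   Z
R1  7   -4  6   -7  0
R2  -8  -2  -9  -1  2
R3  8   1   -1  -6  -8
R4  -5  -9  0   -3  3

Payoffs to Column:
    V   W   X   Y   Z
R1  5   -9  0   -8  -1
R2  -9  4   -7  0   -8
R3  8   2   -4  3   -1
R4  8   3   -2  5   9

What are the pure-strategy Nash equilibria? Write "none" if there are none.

Pure-strategy Nash equilibria: (R3, V); (R4, Z)

For each strategy profile, look for a profitable unilateral deviation.
(R1, V): Row can switch to R3 (7 → 8). Not NE.
(R1, W): Row can switch to R2 (-4 → -2). Not NE.
(R1, X): Column can switch to V (0 → 5). Not NE.
(R1, Y): Row can switch to R2 (-7 → -1). Not NE.
(R1, Z): Row can switch to R2 (0 → 2). Not NE.
(R2, V): Row can switch to R1 (-8 → 7). Not NE.
(R3, V): Row gets 8, best alternative 7; Column gets 8, best alternative 3. No profitable deviation — NE.
(R4, Z): Row gets 3, best alternative 2; Column gets 9, best alternative 8. No profitable deviation — NE.
(The remaining 12 profiles each have a profitable deviation by the same check.)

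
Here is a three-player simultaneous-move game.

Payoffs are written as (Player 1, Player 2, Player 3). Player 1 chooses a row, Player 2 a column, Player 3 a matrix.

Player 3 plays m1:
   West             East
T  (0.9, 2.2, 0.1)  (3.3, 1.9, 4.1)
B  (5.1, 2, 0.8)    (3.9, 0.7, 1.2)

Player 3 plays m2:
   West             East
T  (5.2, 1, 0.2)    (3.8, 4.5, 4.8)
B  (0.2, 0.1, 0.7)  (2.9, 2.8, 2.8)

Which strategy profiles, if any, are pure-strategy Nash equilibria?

(T, West, m1): Player 1 can switch to B (0.9 → 5.1). Not NE.
(T, West, m2): Player 2 can switch to East (1 → 4.5). Not NE.
(T, East, m1): Player 1 can switch to B (3.3 → 3.9). Not NE.
(T, East, m2): Player 1 gets 3.8, best alternative 2.9; Player 2 gets 4.5, best alternative 1; Player 3 gets 4.8, best alternative 4.1. No profitable deviation — NE.
(B, West, m1): Player 1 gets 5.1, best alternative 0.9; Player 2 gets 2, best alternative 0.7; Player 3 gets 0.8, best alternative 0.7. No profitable deviation — NE.
(B, West, m2): Player 1 can switch to T (0.2 → 5.2). Not NE.
(B, East, m1): Player 2 can switch to West (0.7 → 2). Not NE.
(B, East, m2): Player 1 can switch to T (2.9 → 3.8). Not NE.

The pure Nash equilibria are (T, East, m2), (B, West, m1).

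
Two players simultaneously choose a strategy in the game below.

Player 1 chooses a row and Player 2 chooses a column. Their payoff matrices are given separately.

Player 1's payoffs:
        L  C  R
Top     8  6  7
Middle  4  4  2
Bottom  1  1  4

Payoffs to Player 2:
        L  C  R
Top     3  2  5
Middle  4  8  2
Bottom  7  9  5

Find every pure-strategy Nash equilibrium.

The unique pure-strategy Nash equilibrium is (Top, R).

Player 1 against L: payoffs 8, 4, 1 → best response Top.
Player 1 against C: payoffs 6, 4, 1 → best response Top.
Player 1 against R: payoffs 7, 2, 4 → best response Top.
Player 2 against Top: payoffs 3, 2, 5 → best response R.
Player 2 against Middle: payoffs 4, 8, 2 → best response C.
Player 2 against Bottom: payoffs 7, 9, 5 → best response C.
Mutual best responses: (Top, R).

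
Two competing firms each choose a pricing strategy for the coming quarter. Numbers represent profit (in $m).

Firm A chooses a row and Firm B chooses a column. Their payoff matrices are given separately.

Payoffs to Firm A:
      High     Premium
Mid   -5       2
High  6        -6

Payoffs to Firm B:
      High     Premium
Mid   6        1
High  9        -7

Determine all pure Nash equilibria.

Firm A against High: payoffs -5, 6 → best response High.
Firm A against Premium: payoffs 2, -6 → best response Mid.
Firm B against Mid: payoffs 6, 1 → best response High.
Firm B against High: payoffs 9, -7 → best response High.
Mutual best responses: (High, High).

(High, High)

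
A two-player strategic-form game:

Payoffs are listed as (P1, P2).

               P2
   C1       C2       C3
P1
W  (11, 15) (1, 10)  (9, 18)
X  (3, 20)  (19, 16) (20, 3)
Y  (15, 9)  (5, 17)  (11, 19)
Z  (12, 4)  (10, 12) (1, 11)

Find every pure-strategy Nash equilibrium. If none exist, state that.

Check each profile: it is a Nash equilibrium iff no player can strictly gain by switching unilaterally.
(W, C1): P1 can switch to Y (11 → 15). Not NE.
(W, C2): P1 can switch to X (1 → 19). Not NE.
(W, C3): P1 can switch to X (9 → 20). Not NE.
(X, C1): P1 can switch to W (3 → 11). Not NE.
(X, C2): P2 can switch to C1 (16 → 20). Not NE.
(X, C3): P2 can switch to C1 (3 → 20). Not NE.
(Y, C1): P2 can switch to C2 (9 → 17). Not NE.
(Y, C2): P1 can switch to X (5 → 19). Not NE.
(Y, C3): P1 can switch to X (11 → 20). Not NE.
(Z, C1): P1 can switch to Y (12 → 15). Not NE.
(Z, C2): P1 can switch to X (10 → 19). Not NE.
(Z, C3): P1 can switch to W (1 → 9). Not NE.

No pure-strategy Nash equilibrium.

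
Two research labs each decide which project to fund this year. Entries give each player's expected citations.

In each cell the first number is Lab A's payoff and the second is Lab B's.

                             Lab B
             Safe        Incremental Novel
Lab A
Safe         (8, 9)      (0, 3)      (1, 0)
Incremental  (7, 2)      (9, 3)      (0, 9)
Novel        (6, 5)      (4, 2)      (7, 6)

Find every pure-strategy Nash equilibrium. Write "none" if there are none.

Lab A against Safe: payoffs 8, 7, 6 → best response Safe.
Lab A against Incremental: payoffs 0, 9, 4 → best response Incremental.
Lab A against Novel: payoffs 1, 0, 7 → best response Novel.
Lab B against Safe: payoffs 9, 3, 0 → best response Safe.
Lab B against Incremental: payoffs 2, 3, 9 → best response Novel.
Lab B against Novel: payoffs 5, 2, 6 → best response Novel.
Mutual best responses: (Safe, Safe); (Novel, Novel).

Pure-strategy Nash equilibria: (Safe, Safe); (Novel, Novel)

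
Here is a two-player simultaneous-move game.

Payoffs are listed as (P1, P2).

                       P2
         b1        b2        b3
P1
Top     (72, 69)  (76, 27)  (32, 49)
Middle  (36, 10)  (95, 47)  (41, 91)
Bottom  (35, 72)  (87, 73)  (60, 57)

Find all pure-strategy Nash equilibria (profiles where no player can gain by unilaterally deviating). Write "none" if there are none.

Pure NE: (Top, b1)

P1 against b1: payoffs 72, 36, 35 → best response Top.
P1 against b2: payoffs 76, 95, 87 → best response Middle.
P1 against b3: payoffs 32, 41, 60 → best response Bottom.
P2 against Top: payoffs 69, 27, 49 → best response b1.
P2 against Middle: payoffs 10, 47, 91 → best response b3.
P2 against Bottom: payoffs 72, 73, 57 → best response b2.
Mutual best responses: (Top, b1).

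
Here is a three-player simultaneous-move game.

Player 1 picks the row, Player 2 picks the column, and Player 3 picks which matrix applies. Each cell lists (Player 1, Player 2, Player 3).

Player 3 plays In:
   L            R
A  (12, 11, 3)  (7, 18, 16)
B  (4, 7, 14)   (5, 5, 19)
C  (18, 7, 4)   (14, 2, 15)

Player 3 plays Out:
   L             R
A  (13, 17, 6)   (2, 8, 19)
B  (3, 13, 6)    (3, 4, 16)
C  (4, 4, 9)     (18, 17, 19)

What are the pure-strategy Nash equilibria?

(A, L, In): Player 1 can switch to C (12 → 18). Not NE.
(A, L, Out): Player 1 gets 13, best alternative 4; Player 2 gets 17, best alternative 8; Player 3 gets 6, best alternative 3. No profitable deviation — NE.
(A, R, In): Player 1 can switch to C (7 → 14). Not NE.
(A, R, Out): Player 1 can switch to B (2 → 3). Not NE.
(B, L, In): Player 1 can switch to A (4 → 12). Not NE.
(B, L, Out): Player 1 can switch to A (3 → 13). Not NE.
(B, R, In): Player 1 can switch to A (5 → 7). Not NE.
(C, R, Out): Player 1 gets 18, best alternative 3; Player 2 gets 17, best alternative 4; Player 3 gets 19, best alternative 15. No profitable deviation — NE.
(The remaining 4 profiles each have a profitable deviation by the same check.)

The pure Nash equilibria are (A, L, Out); (C, R, Out).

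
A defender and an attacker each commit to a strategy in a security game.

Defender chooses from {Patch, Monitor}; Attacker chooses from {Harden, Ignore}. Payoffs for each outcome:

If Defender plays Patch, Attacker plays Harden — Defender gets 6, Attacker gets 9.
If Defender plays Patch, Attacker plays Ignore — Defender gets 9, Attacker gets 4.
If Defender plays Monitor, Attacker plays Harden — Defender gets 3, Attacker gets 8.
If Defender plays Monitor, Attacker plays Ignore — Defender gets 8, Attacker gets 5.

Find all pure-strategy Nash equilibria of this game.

Pure NE: (Patch, Harden)

(Patch, Harden): Defender gets 6, best alternative 3; Attacker gets 9, best alternative 4. No profitable deviation — NE.
(Patch, Ignore): Attacker can switch to Harden (4 → 9). Not NE.
(Monitor, Harden): Defender can switch to Patch (3 → 6). Not NE.
(Monitor, Ignore): Defender can switch to Patch (8 → 9). Not NE.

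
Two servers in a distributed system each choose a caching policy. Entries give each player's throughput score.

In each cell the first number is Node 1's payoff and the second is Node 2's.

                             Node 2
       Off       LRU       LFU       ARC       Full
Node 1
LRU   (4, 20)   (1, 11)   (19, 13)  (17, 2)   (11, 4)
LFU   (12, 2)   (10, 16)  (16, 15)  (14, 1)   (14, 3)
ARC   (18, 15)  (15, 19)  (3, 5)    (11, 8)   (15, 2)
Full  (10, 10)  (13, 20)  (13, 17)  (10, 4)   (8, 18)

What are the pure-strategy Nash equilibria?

(LRU, Off): Node 1 can switch to LFU (4 → 12). Not NE.
(LRU, LRU): Node 1 can switch to LFU (1 → 10). Not NE.
(LRU, LFU): Node 2 can switch to Off (13 → 20). Not NE.
(LRU, ARC): Node 2 can switch to Off (2 → 20). Not NE.
(LRU, Full): Node 1 can switch to LFU (11 → 14). Not NE.
(LFU, Off): Node 1 can switch to ARC (12 → 18). Not NE.
(LFU, LRU): Node 1 can switch to ARC (10 → 15). Not NE.
(LFU, LFU): Node 1 can switch to LRU (16 → 19). Not NE.
(ARC, LRU): Node 1 gets 15, best alternative 13; Node 2 gets 19, best alternative 15. No profitable deviation — NE.
(The remaining 11 profiles each have a profitable deviation by the same check.)

The unique pure-strategy Nash equilibrium is (ARC, LRU).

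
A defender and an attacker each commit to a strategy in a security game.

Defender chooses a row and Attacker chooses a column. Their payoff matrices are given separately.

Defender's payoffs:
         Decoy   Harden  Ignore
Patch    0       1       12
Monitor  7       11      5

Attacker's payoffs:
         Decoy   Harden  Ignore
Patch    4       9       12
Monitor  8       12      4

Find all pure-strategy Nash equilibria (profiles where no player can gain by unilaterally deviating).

The pure Nash equilibria are (Patch, Ignore); (Monitor, Harden).

(Patch, Decoy): Defender can switch to Monitor (0 → 7). Not NE.
(Patch, Harden): Defender can switch to Monitor (1 → 11). Not NE.
(Patch, Ignore): Defender gets 12, best alternative 5; Attacker gets 12, best alternative 9. No profitable deviation — NE.
(Monitor, Decoy): Attacker can switch to Harden (8 → 12). Not NE.
(Monitor, Harden): Defender gets 11, best alternative 1; Attacker gets 12, best alternative 8. No profitable deviation — NE.
(Monitor, Ignore): Defender can switch to Patch (5 → 12). Not NE.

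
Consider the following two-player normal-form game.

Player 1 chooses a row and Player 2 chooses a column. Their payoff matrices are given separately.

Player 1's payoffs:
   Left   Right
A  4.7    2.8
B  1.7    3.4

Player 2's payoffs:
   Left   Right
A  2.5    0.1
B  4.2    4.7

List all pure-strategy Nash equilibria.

(A, Left): Player 1 gets 4.7, best alternative 1.7; Player 2 gets 2.5, best alternative 0.1. No profitable deviation — NE.
(A, Right): Player 1 can switch to B (2.8 → 3.4). Not NE.
(B, Left): Player 1 can switch to A (1.7 → 4.7). Not NE.
(B, Right): Player 1 gets 3.4, best alternative 2.8; Player 2 gets 4.7, best alternative 4.2. No profitable deviation — NE.

The pure Nash equilibria are (A, Left) and (B, Right).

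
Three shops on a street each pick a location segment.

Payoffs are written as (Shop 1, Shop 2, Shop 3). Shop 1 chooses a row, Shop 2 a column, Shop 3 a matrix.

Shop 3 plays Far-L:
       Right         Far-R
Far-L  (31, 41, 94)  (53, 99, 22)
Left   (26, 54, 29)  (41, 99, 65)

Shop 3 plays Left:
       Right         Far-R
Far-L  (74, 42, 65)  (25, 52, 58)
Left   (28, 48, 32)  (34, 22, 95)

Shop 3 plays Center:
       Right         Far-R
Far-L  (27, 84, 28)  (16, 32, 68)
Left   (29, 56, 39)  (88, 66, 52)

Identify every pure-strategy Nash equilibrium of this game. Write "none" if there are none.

none

Shop 1 against (Right, Far-L): payoffs 31, 26 → best response Far-L.
Shop 1 against (Right, Left): payoffs 74, 28 → best response Far-L.
Shop 1 against (Right, Center): payoffs 27, 29 → best response Left.
Shop 1 against (Far-R, Far-L): payoffs 53, 41 → best response Far-L.
Shop 1 against (Far-R, Left): payoffs 25, 34 → best response Left.
Shop 1 against (Far-R, Center): payoffs 16, 88 → best response Left.
Shop 2 against (Far-L, Far-L): payoffs 41, 99 → best response Far-R.
Shop 2 against (Far-L, Left): payoffs 42, 52 → best response Far-R.
Shop 2 against (Far-L, Center): payoffs 84, 32 → best response Right.
Shop 2 against (Left, Far-L): payoffs 54, 99 → best response Far-R.
Shop 2 against (Left, Left): payoffs 48, 22 → best response Right.
Shop 2 against (Left, Center): payoffs 56, 66 → best response Far-R.
Shop 3 against (Far-L, Right): payoffs 94, 65, 28 → best response Far-L.
Shop 3 against (Far-L, Far-R): payoffs 22, 58, 68 → best response Center.
Shop 3 against (Left, Right): payoffs 29, 32, 39 → best response Center.
Shop 3 against (Left, Far-R): payoffs 65, 95, 52 → best response Left.
No profile is a mutual best response for all players.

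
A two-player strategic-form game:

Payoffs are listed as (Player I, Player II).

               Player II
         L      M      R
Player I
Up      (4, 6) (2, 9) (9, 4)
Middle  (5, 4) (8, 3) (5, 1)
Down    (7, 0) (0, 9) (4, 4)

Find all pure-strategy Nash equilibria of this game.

Player I against L: payoffs 4, 5, 7 → best response Down.
Player I against M: payoffs 2, 8, 0 → best response Middle.
Player I against R: payoffs 9, 5, 4 → best response Up.
Player II against Up: payoffs 6, 9, 4 → best response M.
Player II against Middle: payoffs 4, 3, 1 → best response L.
Player II against Down: payoffs 0, 9, 4 → best response M.
No profile is a mutual best response for all players.

No pure-strategy Nash equilibrium.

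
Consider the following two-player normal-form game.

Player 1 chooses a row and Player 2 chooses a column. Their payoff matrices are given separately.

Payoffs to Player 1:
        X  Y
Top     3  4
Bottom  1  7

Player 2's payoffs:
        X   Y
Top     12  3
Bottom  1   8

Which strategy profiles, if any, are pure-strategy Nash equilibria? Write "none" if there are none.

(Top, X) and (Bottom, Y)

Player 1 against X: payoffs 3, 1 → best response Top.
Player 1 against Y: payoffs 4, 7 → best response Bottom.
Player 2 against Top: payoffs 12, 3 → best response X.
Player 2 against Bottom: payoffs 1, 8 → best response Y.
Mutual best responses: (Top, X); (Bottom, Y).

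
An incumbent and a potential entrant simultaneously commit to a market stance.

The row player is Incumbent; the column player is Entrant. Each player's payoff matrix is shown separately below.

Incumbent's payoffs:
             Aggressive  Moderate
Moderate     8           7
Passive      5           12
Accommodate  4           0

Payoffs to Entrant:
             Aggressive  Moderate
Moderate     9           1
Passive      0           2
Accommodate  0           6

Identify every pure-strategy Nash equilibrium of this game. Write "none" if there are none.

(Moderate, Aggressive); (Passive, Moderate)

Incumbent against Aggressive: payoffs 8, 5, 4 → best response Moderate.
Incumbent against Moderate: payoffs 7, 12, 0 → best response Passive.
Entrant against Moderate: payoffs 9, 1 → best response Aggressive.
Entrant against Passive: payoffs 0, 2 → best response Moderate.
Entrant against Accommodate: payoffs 0, 6 → best response Moderate.
Mutual best responses: (Moderate, Aggressive); (Passive, Moderate).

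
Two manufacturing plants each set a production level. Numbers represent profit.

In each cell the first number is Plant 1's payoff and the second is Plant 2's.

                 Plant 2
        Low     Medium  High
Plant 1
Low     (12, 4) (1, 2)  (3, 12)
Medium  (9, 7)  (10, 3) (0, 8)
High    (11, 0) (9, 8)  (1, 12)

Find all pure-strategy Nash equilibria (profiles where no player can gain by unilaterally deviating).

The unique pure-strategy Nash equilibrium is (Low, High).

(Low, Low): Plant 2 can switch to High (4 → 12). Not NE.
(Low, Medium): Plant 1 can switch to Medium (1 → 10). Not NE.
(Low, High): Plant 1 gets 3, best alternative 1; Plant 2 gets 12, best alternative 4. No profitable deviation — NE.
(Medium, Low): Plant 1 can switch to Low (9 → 12). Not NE.
(Medium, Medium): Plant 2 can switch to Low (3 → 7). Not NE.
(Medium, High): Plant 1 can switch to Low (0 → 3). Not NE.
(High, Low): Plant 1 can switch to Low (11 → 12). Not NE.
(High, Medium): Plant 1 can switch to Medium (9 → 10). Not NE.
(High, High): Plant 1 can switch to Low (1 → 3). Not NE.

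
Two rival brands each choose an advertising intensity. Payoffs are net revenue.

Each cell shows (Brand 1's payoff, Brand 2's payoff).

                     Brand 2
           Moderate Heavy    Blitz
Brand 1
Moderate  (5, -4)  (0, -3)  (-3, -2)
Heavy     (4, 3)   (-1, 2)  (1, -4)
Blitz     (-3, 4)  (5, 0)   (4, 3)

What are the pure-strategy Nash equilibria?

No pure-strategy Nash equilibrium.

(Moderate, Moderate): Brand 2 can switch to Heavy (-4 → -3). Not NE.
(Moderate, Heavy): Brand 1 can switch to Blitz (0 → 5). Not NE.
(Moderate, Blitz): Brand 1 can switch to Heavy (-3 → 1). Not NE.
(Heavy, Moderate): Brand 1 can switch to Moderate (4 → 5). Not NE.
(Heavy, Heavy): Brand 1 can switch to Moderate (-1 → 0). Not NE.
(Heavy, Blitz): Brand 1 can switch to Blitz (1 → 4). Not NE.
(Blitz, Moderate): Brand 1 can switch to Moderate (-3 → 5). Not NE.
(Blitz, Heavy): Brand 2 can switch to Moderate (0 → 4). Not NE.
(Blitz, Blitz): Brand 2 can switch to Moderate (3 → 4). Not NE.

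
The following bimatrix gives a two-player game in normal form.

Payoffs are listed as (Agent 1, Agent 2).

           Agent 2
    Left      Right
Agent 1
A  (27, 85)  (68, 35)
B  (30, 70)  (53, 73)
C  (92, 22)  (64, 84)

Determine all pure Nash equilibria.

none

Agent 1 against Left: payoffs 27, 30, 92 → best response C.
Agent 1 against Right: payoffs 68, 53, 64 → best response A.
Agent 2 against A: payoffs 85, 35 → best response Left.
Agent 2 against B: payoffs 70, 73 → best response Right.
Agent 2 against C: payoffs 22, 84 → best response Right.
No profile is a mutual best response for all players.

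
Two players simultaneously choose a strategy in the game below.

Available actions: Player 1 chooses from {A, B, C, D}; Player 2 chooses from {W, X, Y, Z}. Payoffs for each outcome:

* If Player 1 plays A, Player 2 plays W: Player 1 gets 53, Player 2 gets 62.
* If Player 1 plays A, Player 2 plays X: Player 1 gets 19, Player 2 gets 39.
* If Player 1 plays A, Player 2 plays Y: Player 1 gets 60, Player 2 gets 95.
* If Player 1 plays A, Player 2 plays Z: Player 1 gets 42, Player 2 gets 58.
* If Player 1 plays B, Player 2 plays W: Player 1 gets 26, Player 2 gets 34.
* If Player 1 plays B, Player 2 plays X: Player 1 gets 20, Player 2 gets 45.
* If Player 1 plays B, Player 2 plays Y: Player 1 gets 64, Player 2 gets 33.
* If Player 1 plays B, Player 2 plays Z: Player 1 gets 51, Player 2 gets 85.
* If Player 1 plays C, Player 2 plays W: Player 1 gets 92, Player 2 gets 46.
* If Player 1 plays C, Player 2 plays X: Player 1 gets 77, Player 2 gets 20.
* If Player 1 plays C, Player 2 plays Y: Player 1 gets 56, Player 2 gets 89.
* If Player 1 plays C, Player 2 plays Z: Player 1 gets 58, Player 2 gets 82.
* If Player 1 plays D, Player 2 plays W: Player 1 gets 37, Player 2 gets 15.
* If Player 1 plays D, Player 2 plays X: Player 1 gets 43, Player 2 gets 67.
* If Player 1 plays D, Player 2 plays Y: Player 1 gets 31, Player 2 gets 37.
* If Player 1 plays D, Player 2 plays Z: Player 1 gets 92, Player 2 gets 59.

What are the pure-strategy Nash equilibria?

none

For each strategy profile, look for a profitable unilateral deviation.
(A, W): Player 1 can switch to C (53 → 92). Not NE.
(A, X): Player 1 can switch to B (19 → 20). Not NE.
(A, Y): Player 1 can switch to B (60 → 64). Not NE.
(A, Z): Player 1 can switch to B (42 → 51). Not NE.
(B, W): Player 1 can switch to A (26 → 53). Not NE.
(B, X): Player 1 can switch to C (20 → 77). Not NE.
(The remaining 10 profiles each have a profitable deviation by the same check.)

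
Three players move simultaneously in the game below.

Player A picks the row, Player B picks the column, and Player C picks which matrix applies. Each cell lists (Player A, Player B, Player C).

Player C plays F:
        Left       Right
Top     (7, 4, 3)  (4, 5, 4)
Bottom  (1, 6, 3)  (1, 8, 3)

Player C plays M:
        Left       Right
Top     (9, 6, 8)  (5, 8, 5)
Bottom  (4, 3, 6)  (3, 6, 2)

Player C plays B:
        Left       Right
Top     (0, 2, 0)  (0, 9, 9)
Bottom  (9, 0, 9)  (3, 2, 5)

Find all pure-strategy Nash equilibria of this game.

(Top, Left, F): Player B can switch to Right (4 → 5). Not NE.
(Top, Left, M): Player B can switch to Right (6 → 8). Not NE.
(Top, Left, B): Player A can switch to Bottom (0 → 9). Not NE.
(Top, Right, F): Player C can switch to M (4 → 5). Not NE.
(Top, Right, M): Player C can switch to B (5 → 9). Not NE.
(Top, Right, B): Player A can switch to Bottom (0 → 3). Not NE.
(Bottom, Right, B): Player A gets 3, best alternative 0; Player B gets 2, best alternative 0; Player C gets 5, best alternative 3. No profitable deviation — NE.
(The remaining 5 profiles each have a profitable deviation by the same check.)

(Bottom, Right, B)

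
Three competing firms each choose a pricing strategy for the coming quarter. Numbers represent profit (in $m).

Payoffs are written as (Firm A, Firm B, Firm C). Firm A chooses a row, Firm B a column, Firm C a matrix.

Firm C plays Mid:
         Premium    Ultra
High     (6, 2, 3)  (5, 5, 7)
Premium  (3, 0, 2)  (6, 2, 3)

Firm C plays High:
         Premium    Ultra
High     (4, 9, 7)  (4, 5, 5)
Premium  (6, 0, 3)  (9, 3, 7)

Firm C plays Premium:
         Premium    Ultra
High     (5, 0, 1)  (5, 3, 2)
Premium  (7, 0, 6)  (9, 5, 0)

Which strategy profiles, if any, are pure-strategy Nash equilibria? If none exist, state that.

(High, Premium, Mid): Firm B can switch to Ultra (2 → 5). Not NE.
(High, Premium, High): Firm A can switch to Premium (4 → 6). Not NE.
(High, Premium, Premium): Firm A can switch to Premium (5 → 7). Not NE.
(High, Ultra, Mid): Firm A can switch to Premium (5 → 6). Not NE.
(High, Ultra, High): Firm A can switch to Premium (4 → 9). Not NE.
(High, Ultra, Premium): Firm A can switch to Premium (5 → 9). Not NE.
(Premium, Premium, Mid): Firm A can switch to High (3 → 6). Not NE.
(Premium, Premium, High): Firm B can switch to Ultra (0 → 3). Not NE.
(Premium, Premium, Premium): Firm B can switch to Ultra (0 → 5). Not NE.
(Premium, Ultra, Mid): Firm C can switch to High (3 → 7). Not NE.
(Premium, Ultra, High): Firm A gets 9, best alternative 4; Firm B gets 3, best alternative 0; Firm C gets 7, best alternative 3. No profitable deviation — NE.
(Premium, Ultra, Premium): Firm C can switch to Mid (0 → 3). Not NE.

The unique pure-strategy Nash equilibrium is (Premium, Ultra, High).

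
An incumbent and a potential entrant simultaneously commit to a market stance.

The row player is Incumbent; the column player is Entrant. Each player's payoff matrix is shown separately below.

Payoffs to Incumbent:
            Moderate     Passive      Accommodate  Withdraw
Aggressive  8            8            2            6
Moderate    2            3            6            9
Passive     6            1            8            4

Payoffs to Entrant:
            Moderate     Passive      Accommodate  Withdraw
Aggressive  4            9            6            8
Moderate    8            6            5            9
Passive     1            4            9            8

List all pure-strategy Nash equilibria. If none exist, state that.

(Aggressive, Passive); (Moderate, Withdraw); (Passive, Accommodate)

Incumbent against Moderate: payoffs 8, 2, 6 → best response Aggressive.
Incumbent against Passive: payoffs 8, 3, 1 → best response Aggressive.
Incumbent against Accommodate: payoffs 2, 6, 8 → best response Passive.
Incumbent against Withdraw: payoffs 6, 9, 4 → best response Moderate.
Entrant against Aggressive: payoffs 4, 9, 6, 8 → best response Passive.
Entrant against Moderate: payoffs 8, 6, 5, 9 → best response Withdraw.
Entrant against Passive: payoffs 1, 4, 9, 8 → best response Accommodate.
Mutual best responses: (Aggressive, Passive); (Moderate, Withdraw); (Passive, Accommodate).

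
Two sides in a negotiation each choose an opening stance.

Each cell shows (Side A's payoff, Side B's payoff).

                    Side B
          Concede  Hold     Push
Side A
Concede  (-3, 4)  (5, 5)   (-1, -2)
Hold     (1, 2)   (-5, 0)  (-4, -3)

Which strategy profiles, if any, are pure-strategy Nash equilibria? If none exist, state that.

The pure Nash equilibria are (Concede, Hold), (Hold, Concede).

Side A against Concede: payoffs -3, 1 → best response Hold.
Side A against Hold: payoffs 5, -5 → best response Concede.
Side A against Push: payoffs -1, -4 → best response Concede.
Side B against Concede: payoffs 4, 5, -2 → best response Hold.
Side B against Hold: payoffs 2, 0, -3 → best response Concede.
Mutual best responses: (Concede, Hold); (Hold, Concede).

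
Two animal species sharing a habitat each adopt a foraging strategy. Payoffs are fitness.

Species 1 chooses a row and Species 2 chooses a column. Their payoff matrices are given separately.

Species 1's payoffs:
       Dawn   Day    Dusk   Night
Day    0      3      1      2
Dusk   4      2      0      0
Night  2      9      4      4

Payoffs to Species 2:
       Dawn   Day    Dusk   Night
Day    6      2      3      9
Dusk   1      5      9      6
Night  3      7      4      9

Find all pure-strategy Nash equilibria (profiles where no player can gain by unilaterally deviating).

Check each profile: it is a Nash equilibrium iff no player can strictly gain by switching unilaterally.
(Day, Dawn): Species 1 can switch to Dusk (0 → 4). Not NE.
(Day, Day): Species 1 can switch to Night (3 → 9). Not NE.
(Day, Dusk): Species 1 can switch to Night (1 → 4). Not NE.
(Day, Night): Species 1 can switch to Night (2 → 4). Not NE.
(Dusk, Dawn): Species 2 can switch to Day (1 → 5). Not NE.
(Dusk, Day): Species 1 can switch to Day (2 → 3). Not NE.
(Dusk, Dusk): Species 1 can switch to Day (0 → 1). Not NE.
(Dusk, Night): Species 1 can switch to Day (0 → 2). Not NE.
(Night, Dawn): Species 1 can switch to Dusk (2 → 4). Not NE.
(Night, Day): Species 2 can switch to Night (7 → 9). Not NE.
(Night, Night): Species 1 gets 4, best alternative 2; Species 2 gets 9, best alternative 7. No profitable deviation — NE.
(The remaining 1 profile has a profitable deviation by the same check.)

Pure NE: (Night, Night)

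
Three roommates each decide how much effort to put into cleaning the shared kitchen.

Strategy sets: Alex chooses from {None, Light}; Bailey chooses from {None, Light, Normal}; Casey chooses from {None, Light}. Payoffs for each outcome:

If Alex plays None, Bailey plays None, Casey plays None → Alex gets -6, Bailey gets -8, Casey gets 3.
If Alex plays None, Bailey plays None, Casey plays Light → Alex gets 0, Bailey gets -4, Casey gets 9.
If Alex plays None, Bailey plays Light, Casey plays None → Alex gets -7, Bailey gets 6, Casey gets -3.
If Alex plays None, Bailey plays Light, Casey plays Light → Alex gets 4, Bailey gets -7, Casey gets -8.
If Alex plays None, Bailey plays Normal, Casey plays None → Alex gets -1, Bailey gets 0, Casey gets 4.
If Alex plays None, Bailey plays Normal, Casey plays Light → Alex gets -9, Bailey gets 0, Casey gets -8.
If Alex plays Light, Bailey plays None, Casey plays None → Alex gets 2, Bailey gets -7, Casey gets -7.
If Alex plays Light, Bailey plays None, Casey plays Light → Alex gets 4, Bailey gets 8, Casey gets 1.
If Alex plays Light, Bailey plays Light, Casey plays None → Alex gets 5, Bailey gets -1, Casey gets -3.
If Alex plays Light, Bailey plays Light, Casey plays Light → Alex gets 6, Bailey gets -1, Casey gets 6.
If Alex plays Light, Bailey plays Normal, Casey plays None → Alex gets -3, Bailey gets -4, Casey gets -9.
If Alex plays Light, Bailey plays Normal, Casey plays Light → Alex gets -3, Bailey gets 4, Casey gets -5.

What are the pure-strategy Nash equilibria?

The unique pure-strategy Nash equilibrium is (Light, None, Light).

Mark each player's best response to every combination of opponents' strategies; a profile where every player is best-responding is a pure Nash equilibrium.
Alex against (None, None): payoffs -6, 2 → best response Light.
Alex against (None, Light): payoffs 0, 4 → best response Light.
Alex against (Light, None): payoffs -7, 5 → best response Light.
Alex against (Light, Light): payoffs 4, 6 → best response Light.
Alex against (Normal, None): payoffs -1, -3 → best response None.
Alex against (Normal, Light): payoffs -9, -3 → best response Light.
Bailey against (None, None): payoffs -8, 6, 0 → best response Light.
Bailey against (None, Light): payoffs -4, -7, 0 → best response Normal.
Bailey against (Light, None): payoffs -7, -1, -4 → best response Light.
Bailey against (Light, Light): payoffs 8, -1, 4 → best response None.
Casey against (None, None): payoffs 3, 9 → best response Light.
Casey against (None, Light): payoffs -3, -8 → best response None.
Casey against (None, Normal): payoffs 4, -8 → best response None.
Casey against (Light, None): payoffs -7, 1 → best response Light.
Casey against (Light, Light): payoffs -3, 6 → best response Light.
Casey against (Light, Normal): payoffs -9, -5 → best response Light.
Mutual best responses: (Light, None, Light).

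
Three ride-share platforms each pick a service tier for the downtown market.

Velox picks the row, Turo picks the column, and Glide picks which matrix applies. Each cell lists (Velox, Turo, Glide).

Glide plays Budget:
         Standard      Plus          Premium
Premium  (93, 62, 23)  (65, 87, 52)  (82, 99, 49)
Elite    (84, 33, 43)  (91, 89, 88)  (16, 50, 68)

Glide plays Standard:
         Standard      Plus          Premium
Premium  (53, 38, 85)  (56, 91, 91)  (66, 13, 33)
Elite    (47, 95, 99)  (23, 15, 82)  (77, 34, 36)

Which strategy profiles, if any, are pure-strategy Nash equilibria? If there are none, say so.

The pure Nash equilibria are (Premium, Plus, Standard); (Premium, Premium, Budget); (Elite, Plus, Budget).

Velox against (Standard, Budget): payoffs 93, 84 → best response Premium.
Velox against (Standard, Standard): payoffs 53, 47 → best response Premium.
Velox against (Plus, Budget): payoffs 65, 91 → best response Elite.
Velox against (Plus, Standard): payoffs 56, 23 → best response Premium.
Velox against (Premium, Budget): payoffs 82, 16 → best response Premium.
Velox against (Premium, Standard): payoffs 66, 77 → best response Elite.
Turo against (Premium, Budget): payoffs 62, 87, 99 → best response Premium.
Turo against (Premium, Standard): payoffs 38, 91, 13 → best response Plus.
Turo against (Elite, Budget): payoffs 33, 89, 50 → best response Plus.
Turo against (Elite, Standard): payoffs 95, 15, 34 → best response Standard.
Glide against (Premium, Standard): payoffs 23, 85 → best response Standard.
Glide against (Premium, Plus): payoffs 52, 91 → best response Standard.
Glide against (Premium, Premium): payoffs 49, 33 → best response Budget.
Glide against (Elite, Standard): payoffs 43, 99 → best response Standard.
Glide against (Elite, Plus): payoffs 88, 82 → best response Budget.
Glide against (Elite, Premium): payoffs 68, 36 → best response Budget.
Mutual best responses: (Premium, Plus, Standard); (Premium, Premium, Budget); (Elite, Plus, Budget).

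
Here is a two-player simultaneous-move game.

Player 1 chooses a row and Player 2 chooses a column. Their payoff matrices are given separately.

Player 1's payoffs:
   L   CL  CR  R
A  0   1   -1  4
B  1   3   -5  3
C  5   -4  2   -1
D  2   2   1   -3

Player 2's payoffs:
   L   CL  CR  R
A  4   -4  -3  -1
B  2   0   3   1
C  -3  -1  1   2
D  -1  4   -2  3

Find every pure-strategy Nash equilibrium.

There is no pure-strategy Nash equilibrium.

Player 1 against L: payoffs 0, 1, 5, 2 → best response C.
Player 1 against CL: payoffs 1, 3, -4, 2 → best response B.
Player 1 against CR: payoffs -1, -5, 2, 1 → best response C.
Player 1 against R: payoffs 4, 3, -1, -3 → best response A.
Player 2 against A: payoffs 4, -4, -3, -1 → best response L.
Player 2 against B: payoffs 2, 0, 3, 1 → best response CR.
Player 2 against C: payoffs -3, -1, 1, 2 → best response R.
Player 2 against D: payoffs -1, 4, -2, 3 → best response CL.
No profile is a mutual best response for all players.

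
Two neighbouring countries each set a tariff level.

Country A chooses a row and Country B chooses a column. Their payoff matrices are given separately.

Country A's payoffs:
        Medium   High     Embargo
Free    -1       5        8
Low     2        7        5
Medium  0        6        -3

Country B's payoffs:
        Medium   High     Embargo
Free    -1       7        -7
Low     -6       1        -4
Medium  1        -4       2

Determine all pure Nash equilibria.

(Low, High)

(Free, Medium): Country A can switch to Low (-1 → 2). Not NE.
(Free, High): Country A can switch to Low (5 → 7). Not NE.
(Free, Embargo): Country B can switch to Medium (-7 → -1). Not NE.
(Low, Medium): Country B can switch to High (-6 → 1). Not NE.
(Low, High): Country A gets 7, best alternative 6; Country B gets 1, best alternative -4. No profitable deviation — NE.
(Low, Embargo): Country A can switch to Free (5 → 8). Not NE.
(Medium, Medium): Country A can switch to Low (0 → 2). Not NE.
(Medium, High): Country A can switch to Low (6 → 7). Not NE.
(Medium, Embargo): Country A can switch to Free (-3 → 8). Not NE.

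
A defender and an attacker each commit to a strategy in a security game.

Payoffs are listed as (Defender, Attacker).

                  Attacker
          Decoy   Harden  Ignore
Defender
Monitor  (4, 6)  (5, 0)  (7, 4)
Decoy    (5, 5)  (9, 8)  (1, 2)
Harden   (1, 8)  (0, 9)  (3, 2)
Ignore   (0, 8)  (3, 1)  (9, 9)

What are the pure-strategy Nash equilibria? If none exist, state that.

The pure Nash equilibria are (Decoy, Harden) and (Ignore, Ignore).

Mark each player's best response to every combination of opponents' strategies; a profile where every player is best-responding is a pure Nash equilibrium.
Defender against Decoy: payoffs 4, 5, 1, 0 → best response Decoy.
Defender against Harden: payoffs 5, 9, 0, 3 → best response Decoy.
Defender against Ignore: payoffs 7, 1, 3, 9 → best response Ignore.
Attacker against Monitor: payoffs 6, 0, 4 → best response Decoy.
Attacker against Decoy: payoffs 5, 8, 2 → best response Harden.
Attacker against Harden: payoffs 8, 9, 2 → best response Harden.
Attacker against Ignore: payoffs 8, 1, 9 → best response Ignore.
Mutual best responses: (Decoy, Harden); (Ignore, Ignore).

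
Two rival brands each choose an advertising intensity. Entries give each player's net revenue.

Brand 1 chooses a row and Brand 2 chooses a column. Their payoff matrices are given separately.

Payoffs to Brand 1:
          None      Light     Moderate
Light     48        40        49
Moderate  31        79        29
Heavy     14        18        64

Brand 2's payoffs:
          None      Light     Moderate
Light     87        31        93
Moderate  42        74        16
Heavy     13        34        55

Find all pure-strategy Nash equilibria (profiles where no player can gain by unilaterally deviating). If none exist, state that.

Brand 1 against None: payoffs 48, 31, 14 → best response Light.
Brand 1 against Light: payoffs 40, 79, 18 → best response Moderate.
Brand 1 against Moderate: payoffs 49, 29, 64 → best response Heavy.
Brand 2 against Light: payoffs 87, 31, 93 → best response Moderate.
Brand 2 against Moderate: payoffs 42, 74, 16 → best response Light.
Brand 2 against Heavy: payoffs 13, 34, 55 → best response Moderate.
Mutual best responses: (Moderate, Light); (Heavy, Moderate).

Pure-strategy Nash equilibria: (Moderate, Light) and (Heavy, Moderate)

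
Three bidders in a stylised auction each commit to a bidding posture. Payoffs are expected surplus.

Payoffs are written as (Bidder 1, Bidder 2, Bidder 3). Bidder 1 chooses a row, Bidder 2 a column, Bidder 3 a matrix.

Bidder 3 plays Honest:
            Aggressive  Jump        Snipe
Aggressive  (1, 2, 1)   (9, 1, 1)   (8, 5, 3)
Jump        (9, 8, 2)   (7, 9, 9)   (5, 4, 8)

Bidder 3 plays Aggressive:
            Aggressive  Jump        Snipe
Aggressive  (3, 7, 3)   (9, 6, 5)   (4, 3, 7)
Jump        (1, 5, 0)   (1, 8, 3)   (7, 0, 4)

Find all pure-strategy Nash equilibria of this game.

(Aggressive, Aggressive, Aggressive)

For each player, find the best response to each opponent profile; mutual best responses are the pure NE.
Bidder 1 against (Aggressive, Honest): payoffs 1, 9 → best response Jump.
Bidder 1 against (Aggressive, Aggressive): payoffs 3, 1 → best response Aggressive.
Bidder 1 against (Jump, Honest): payoffs 9, 7 → best response Aggressive.
Bidder 1 against (Jump, Aggressive): payoffs 9, 1 → best response Aggressive.
Bidder 1 against (Snipe, Honest): payoffs 8, 5 → best response Aggressive.
Bidder 1 against (Snipe, Aggressive): payoffs 4, 7 → best response Jump.
Bidder 2 against (Aggressive, Honest): payoffs 2, 1, 5 → best response Snipe.
Bidder 2 against (Aggressive, Aggressive): payoffs 7, 6, 3 → best response Aggressive.
Bidder 2 against (Jump, Honest): payoffs 8, 9, 4 → best response Jump.
Bidder 2 against (Jump, Aggressive): payoffs 5, 8, 0 → best response Jump.
Bidder 3 against (Aggressive, Aggressive): payoffs 1, 3 → best response Aggressive.
Bidder 3 against (Aggressive, Jump): payoffs 1, 5 → best response Aggressive.
Bidder 3 against (Aggressive, Snipe): payoffs 3, 7 → best response Aggressive.
Bidder 3 against (Jump, Aggressive): payoffs 2, 0 → best response Honest.
Bidder 3 against (Jump, Jump): payoffs 9, 3 → best response Honest.
Bidder 3 against (Jump, Snipe): payoffs 8, 4 → best response Honest.
Mutual best responses: (Aggressive, Aggressive, Aggressive).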